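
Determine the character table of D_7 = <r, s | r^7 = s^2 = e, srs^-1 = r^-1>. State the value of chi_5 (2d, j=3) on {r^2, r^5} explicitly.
Conjugacy classes: {e} of size 1, {r^1, r^6} of size 2, {r^2, r^5} of size 2, {r^3, r^4} of size 2, {s, sr, ..., sr^6} of size 7.
Character table:
  irrep \ class              {e} (size 1)  {r^1, r^6} (size 2)  {r^2, r^5} (size 2)  {r^3, r^4} (size 2)  {s, sr, ..., sr^6} (size 7)
  chi_1 (triv)               1             1                    1                    1                    1                          
  chi_2 (sign: r->1, s->-1)  1             1                    1                    1                    -1                         
  chi_3 (2d, j=1)            2             2*cos(2*pi/7)        -2*cos(3*pi/7)       -2*cos(pi/7)         0                          
  chi_4 (2d, j=2)            2             -2*cos(3*pi/7)       -2*cos(pi/7)         2*cos(2*pi/7)        0                          
  chi_5 (2d, j=3)            2             -2*cos(pi/7)         2*cos(2*pi/7)        -2*cos(3*pi/7)       0                          

Spot check: chi_5 (2d, j=3) on {r^2, r^5} = 2*cos(2*pi/7).

Details: D_7 has order 2*7 = 14 with 5 conjugacy classes, hence 5 irreducibles. Sum of squared dims 1 + 1 + 4 + 4 + 4 = 14 = |G|. Linear characters come from the abelianisation; the 2-dimensional irreps have character r^k -> 2*cos(2*pi*j*k/7), reflections -> 0.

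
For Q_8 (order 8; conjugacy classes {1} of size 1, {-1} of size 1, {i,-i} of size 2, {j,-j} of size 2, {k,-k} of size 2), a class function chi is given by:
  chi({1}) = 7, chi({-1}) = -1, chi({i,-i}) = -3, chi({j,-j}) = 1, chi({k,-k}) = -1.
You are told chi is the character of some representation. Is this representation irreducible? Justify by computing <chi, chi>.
Not irreducible (reducible): <chi, chi> = 9 > 1.

Solution. <chi, chi> = (1/|G|) sum_C |C| * |chi(C)|^2 = (1/8)[1*|7|^2 + 1*|-1|^2 + 2*|-3|^2 + 2*|1|^2 + 2*|-1|^2]
  = (1/8)[(49) + (1) + (18) + (2) + (2)] = 72/8 = 9.
A character is irreducible iff <chi, chi> = 1, so this representation is reducible.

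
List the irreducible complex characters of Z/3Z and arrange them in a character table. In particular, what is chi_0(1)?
Character table of Z/3Z (irreps indexed chi_0,...,chi_2 with chi_k(m) = zeta_3^(k*m), zeta_3 = exp(2*pi*i/3)):
  irrep \ class  {0} (size 1)  {1} (size 1)    {2} (size 1)  
  chi_0          1             1               1             
  chi_1          1             exp(2*I*pi/3)   exp(-2*I*pi/3)
  chi_2          1             exp(-2*I*pi/3)  exp(2*I*pi/3) 

Spot check: chi_0(1) = zeta_3^(0*1) = zeta_3^0 = 1.

Derivation: Z/3Z is abelian, so all 3 irreducible complex representations are 1-dimensional. They are given by chi_k(m) = zeta_3^(k*m) for k = 0,...,2. Row orthogonality: sum_m chi_k(m) conj(chi_l(m)) = 3 * [k = l].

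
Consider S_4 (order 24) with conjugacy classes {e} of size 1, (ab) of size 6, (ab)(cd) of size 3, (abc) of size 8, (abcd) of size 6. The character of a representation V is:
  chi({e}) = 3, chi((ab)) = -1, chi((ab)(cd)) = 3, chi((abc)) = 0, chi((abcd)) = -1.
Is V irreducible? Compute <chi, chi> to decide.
Not irreducible (reducible): <chi, chi> = 2 > 1.

Working: <chi, chi> = (1/|G|) sum_C |C| * |chi(C)|^2 = (1/24)[1*|3|^2 + 6*|-1|^2 + 3*|3|^2 + 8*|0|^2 + 6*|-1|^2]
  = (1/24)[(9) + (6) + (27) + (0) + (6)] = 48/24 = 2.
A character is irreducible iff <chi, chi> = 1, so this representation is reducible.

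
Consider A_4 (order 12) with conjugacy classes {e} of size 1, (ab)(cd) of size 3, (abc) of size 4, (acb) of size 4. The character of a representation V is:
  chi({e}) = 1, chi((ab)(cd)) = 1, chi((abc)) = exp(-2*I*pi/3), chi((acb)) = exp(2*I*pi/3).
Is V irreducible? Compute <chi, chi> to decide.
Irreducible: <chi, chi> = 1.

Explanation: <chi, chi> = (1/|G|) sum_C |C| * |chi(C)|^2 = (1/12)[1*|1|^2 + 3*|1|^2 + 4*|exp(-2*I*pi/3)|^2 + 4*|exp(2*I*pi/3)|^2]
  = (1/12)[(1) + (3) + (4) + (4)] = 12/12 = 1.
(Exp terms are combined using exp(i*s)*conj(exp(i*t)) = exp(i*(s-t)), and sums of them are collapsed using the identity that for every m > 1 the m distinct m-th roots of unity sum to 0, e.g. 1 + exp(2*I*pi/3) + exp(-2*I*pi/3) = 0.)
A character is irreducible iff <chi, chi> = 1, so this representation is irreducible.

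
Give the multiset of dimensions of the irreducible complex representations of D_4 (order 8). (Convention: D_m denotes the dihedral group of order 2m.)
Dimensions: 1, 1, 1, 1, 2

Solution. There are 5 irreducibles (= number of conjugacy classes). Their dimensions d_i satisfy sum d_i^2 = |G| = 8: 1 + 1 + 1 + 1 + 4 = 8.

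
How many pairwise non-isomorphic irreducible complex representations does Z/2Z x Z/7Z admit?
14

Proof sketch: The number of irreducible complex representations of a finite group equals its number of conjugacy classes. Z/2Z x Z/7Z is abelian of order 14, so every element is its own conjugacy class: 14 classes, so Z/2Z x Z/7Z (order 14) has exactly 14 irreducible complex representations.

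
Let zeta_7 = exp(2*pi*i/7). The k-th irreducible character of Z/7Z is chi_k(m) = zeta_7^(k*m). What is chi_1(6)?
chi_1(6) = zeta_7^6 = exp(-2*I*pi/7)

Working: chi_1(6) = zeta_7^(1*6) = zeta_7^6. Since zeta_7^7 = 1, this equals zeta_7^6 = exp(2*pi*i*6/7) = exp(-2*I*pi/7).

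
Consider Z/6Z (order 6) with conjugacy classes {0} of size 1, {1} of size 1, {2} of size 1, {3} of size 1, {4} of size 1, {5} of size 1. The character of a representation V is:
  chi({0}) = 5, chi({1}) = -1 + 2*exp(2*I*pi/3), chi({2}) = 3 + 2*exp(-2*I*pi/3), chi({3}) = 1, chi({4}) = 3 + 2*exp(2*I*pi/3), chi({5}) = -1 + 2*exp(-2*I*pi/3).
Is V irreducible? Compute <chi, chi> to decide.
Not irreducible (reducible): <chi, chi> = 9 > 1.

Solution. <chi, chi> = (1/|G|) sum_C |C| * |chi(C)|^2 = (1/6)[1*|5|^2 + 1*|-1 + 2*exp(2*I*pi/3)|^2 + 1*|3 + 2*exp(-2*I*pi/3)|^2 + 1*|1|^2 + 1*|3 + 2*exp(2*I*pi/3)|^2 + 1*|-1 + 2*exp(-2*I*pi/3)|^2]
  = (1/6)[(25) + (7) + (7) + (1) + (7) + (7)] = 54/6 = 9.
(Exp terms are combined using exp(i*s)*conj(exp(i*t)) = exp(i*(s-t)), and sums of them are collapsed using the identity that for every m > 1 the m distinct m-th roots of unity sum to 0, e.g. 1 + exp(2*I*pi/3) + exp(-2*I*pi/3) = 0.)
A character is irreducible iff <chi, chi> = 1, so this representation is reducible.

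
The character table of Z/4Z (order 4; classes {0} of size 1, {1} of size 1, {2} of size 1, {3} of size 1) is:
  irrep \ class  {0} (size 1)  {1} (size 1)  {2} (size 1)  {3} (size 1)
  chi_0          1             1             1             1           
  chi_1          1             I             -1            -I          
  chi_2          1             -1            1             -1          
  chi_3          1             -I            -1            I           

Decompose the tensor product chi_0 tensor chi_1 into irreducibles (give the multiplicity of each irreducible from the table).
chi_0 tensor chi_1 = chi_1 (all other irreducibles have multiplicity 0).

Derivation: The character of a tensor product is the pointwise product (chi_0 * chi_1)(C) = chi_0(C) * chi_1(C):
  {0}: (1)*(1), {1}: (1)*(I), {2}: (1)*(-1), {3}: (1)*(-I)
so (chi_0 * chi_1) takes values
  {0} -> 1, {1} -> I, {2} -> -1, {3} -> -I.
Now take the inner product of this character with each irreducible chi from the table, <chi_0*chi_1, chi> = (1/4) sum_C |C| (chi_0*chi_1)(C) conj(chi(C)):
  <chi_0*chi_1, chi_0> = (1/4)[1*(1)*conj(1) + 1*(I)*conj(1) + 1*(-1)*conj(1) + 1*(-I)*conj(1)]
      = (1/4)[(1) + (I) + (-1) + (-I)] = 0/4 = 0
  <chi_0*chi_1, chi_1> = (1/4)[1*(1)*conj(1) + 1*(I)*conj(I) + 1*(-1)*conj(-1) + 1*(-I)*conj(-I)]
      = (1/4)[(1) + (1) + (1) + (1)] = 4/4 = 1
  <chi_0*chi_1, chi_2> = (1/4)[1*(1)*conj(1) + 1*(I)*conj(-1) + 1*(-1)*conj(1) + 1*(-I)*conj(-1)]
      = (1/4)[(1) + (-I) + (-1) + (I)] = 0/4 = 0
  <chi_0*chi_1, chi_3> = (1/4)[1*(1)*conj(1) + 1*(I)*conj(-I) + 1*(-1)*conj(-1) + 1*(-I)*conj(I)]
      = (1/4)[(1) + (-1) + (1) + (-1)] = 0/4 = 0
(Exp terms are combined using exp(i*s)*conj(exp(i*t)) = exp(i*(s-t)), and sums of them are collapsed using the identity that for every m > 1 the m distinct m-th roots of unity sum to 0, e.g. 1 + exp(2*I*pi/3) + exp(-2*I*pi/3) = 0.)
Hence the multiplicities are chi_1: 1. Dimension check: dim(chi_0)*dim(chi_1) = 1*1 = 1 and sum (mult * dim) = 1*1 = 1.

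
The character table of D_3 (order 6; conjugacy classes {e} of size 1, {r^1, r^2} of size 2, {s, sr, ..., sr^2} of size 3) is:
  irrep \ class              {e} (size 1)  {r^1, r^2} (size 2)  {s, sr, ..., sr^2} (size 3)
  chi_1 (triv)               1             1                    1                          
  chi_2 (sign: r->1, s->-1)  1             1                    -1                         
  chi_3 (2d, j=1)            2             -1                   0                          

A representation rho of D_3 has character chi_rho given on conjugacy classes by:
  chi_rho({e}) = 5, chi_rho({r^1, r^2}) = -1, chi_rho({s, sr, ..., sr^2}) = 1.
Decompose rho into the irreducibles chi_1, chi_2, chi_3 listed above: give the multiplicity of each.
Multiplicities: chi_1: 1, chi_2: 0, chi_3: 2.

Details: Use <chi_rho, chi> = (1/|G|) sum_C |C| * chi_rho(C) * conj(chi(C)) with |G| = 6 for each irreducible chi in the table:
  <chi_rho, chi_1> = (1/6)[1*(5)*conj(1) + 2*(-1)*conj(1) + 3*(1)*conj(1)]
      = (1/6)[(5) + (-2) + (3)] = 6/6 = 1
  <chi_rho, chi_2> = (1/6)[1*(5)*conj(1) + 2*(-1)*conj(1) + 3*(1)*conj(-1)]
      = (1/6)[(5) + (-2) + (-3)] = 0/6 = 0
  <chi_rho, chi_3> = (1/6)[1*(5)*conj(2) + 2*(-1)*conj(-1) + 3*(1)*conj(0)]
      = (1/6)[(10) + (2) + (0)] = 12/6 = 2
Dimension check: dim(rho) = sum (mult * dim) = 1*1 + 0*1 + 2*2 = 5 = chi_rho(e) = 5.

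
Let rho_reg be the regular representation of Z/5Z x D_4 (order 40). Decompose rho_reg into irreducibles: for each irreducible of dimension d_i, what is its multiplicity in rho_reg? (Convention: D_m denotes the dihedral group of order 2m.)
Each irreducible V_i of dimension d_i appears with multiplicity d_i, i.e. rho_reg = (direct sum over all irreducibles V_i) d_i V_i. The irreducible dimensions for Z/5Z x D_4 are 1, 1, 1, 1, 1, 1, 1, 1, 1, 1, 1, 1, 1, 1, 1, 1, 1, 1, 1, 1, 2, 2, 2, 2, 2: 20 irreducibles of dimension 1, each with multiplicity 1; 5 irreducibles of dimension 2, each with multiplicity 2. Total dimension 20*1*1 + 5*2*2 = 40 = |G|.

Why: General theorem: in the regular representation of a finite group G, each irreducible appears with multiplicity equal to its dimension. Check: dim(rho_reg) = sum d_i^2 = 1 + 1 + 1 + 1 + 1 + 1 + 1 + 1 + 1 + 1 + 1 + 1 + 1 + 1 + 1 + 1 + 1 + 1 + 1 + 1 + 4 + 4 + 4 + 4 + 4 = 40 = |G|.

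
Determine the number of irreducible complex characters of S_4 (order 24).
5

Justification: The number of irreducible complex representations of a finite group equals its number of conjugacy classes. Conjugacy classes in S_4 correspond to cycle types, i.e. partitions of 4; there are p(4) = 5 of them, so S_4 (order 24) has exactly 5 irreducible complex representations.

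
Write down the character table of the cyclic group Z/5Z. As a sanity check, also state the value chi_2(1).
Character table of Z/5Z (irreps indexed chi_0,...,chi_4 with chi_k(m) = zeta_5^(k*m), zeta_5 = exp(2*pi*i/5)):
  irrep \ class  {0} (size 1)  {1} (size 1)    {2} (size 1)    {3} (size 1)    {4} (size 1)  
  chi_0          1             1               1               1               1             
  chi_1          1             exp(2*I*pi/5)   exp(4*I*pi/5)   exp(-4*I*pi/5)  exp(-2*I*pi/5)
  chi_2          1             exp(4*I*pi/5)   exp(-2*I*pi/5)  exp(2*I*pi/5)   exp(-4*I*pi/5)
  chi_3          1             exp(-4*I*pi/5)  exp(2*I*pi/5)   exp(-2*I*pi/5)  exp(4*I*pi/5) 
  chi_4          1             exp(-2*I*pi/5)  exp(-4*I*pi/5)  exp(4*I*pi/5)   exp(2*I*pi/5) 

Spot check: chi_2(1) = zeta_5^(2*1) = zeta_5^2 = exp(4*I*pi/5).

Derivation: Z/5Z is abelian, so all 5 irreducible complex representations are 1-dimensional. They are given by chi_k(m) = zeta_5^(k*m) for k = 0,...,4. Row orthogonality: sum_m chi_k(m) conj(chi_l(m)) = 5 * [k = l].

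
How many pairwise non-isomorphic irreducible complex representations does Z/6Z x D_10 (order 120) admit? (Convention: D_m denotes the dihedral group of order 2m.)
48

Proof sketch: The number of irreducible complex representations of a finite group equals its number of conjugacy classes. For a direct product, #classes(G x H) = #classes(G) * #classes(H). Z/6Z has 6 classes (abelian), D_10 has 8 classes, so 6 * 8 = 48, so Z/6Z x D_10 (order 120) has exactly 48 irreducible complex representations.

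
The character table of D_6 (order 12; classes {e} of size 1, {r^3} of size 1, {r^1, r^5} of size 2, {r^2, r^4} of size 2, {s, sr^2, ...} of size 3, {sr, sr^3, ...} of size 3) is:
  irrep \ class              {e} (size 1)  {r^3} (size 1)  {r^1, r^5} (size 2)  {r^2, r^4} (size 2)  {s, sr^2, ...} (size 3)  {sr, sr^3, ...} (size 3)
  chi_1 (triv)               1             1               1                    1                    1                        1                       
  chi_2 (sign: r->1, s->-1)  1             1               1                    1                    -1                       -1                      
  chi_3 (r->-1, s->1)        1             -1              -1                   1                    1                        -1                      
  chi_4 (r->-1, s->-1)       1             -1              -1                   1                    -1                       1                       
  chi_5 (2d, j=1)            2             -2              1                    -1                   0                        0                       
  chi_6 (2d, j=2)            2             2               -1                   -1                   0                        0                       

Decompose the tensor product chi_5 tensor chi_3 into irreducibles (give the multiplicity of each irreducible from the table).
chi_5 tensor chi_3 = chi_6 (all other irreducibles have multiplicity 0).

Proof sketch: The character of a tensor product is the pointwise product (chi_5 * chi_3)(C) = chi_5(C) * chi_3(C):
  {e}: (2)*(1), {r^3}: (-2)*(-1), {r^1, r^5}: (1)*(-1), {r^2, r^4}: (-1)*(1), {s, sr^2, ...}: (0)*(1), {sr, sr^3, ...}: (0)*(-1)
so (chi_5 * chi_3) takes values
  {e} -> 2, {r^3} -> 2, {r^1, r^5} -> -1, {r^2, r^4} -> -1, {s, sr^2, ...} -> 0, {sr, sr^3, ...} -> 0.
Now take the inner product of this character with each irreducible chi from the table, <chi_5*chi_3, chi> = (1/12) sum_C |C| (chi_5*chi_3)(C) conj(chi(C)):
  <chi_5*chi_3, chi_1> = (1/12)[1*(2)*conj(1) + 1*(2)*conj(1) + 2*(-1)*conj(1) + 2*(-1)*conj(1) + 3*(0)*conj(1) + 3*(0)*conj(1)]
      = (1/12)[(2) + (2) + (-2) + (-2) + (0) + (0)] = 0/12 = 0
  <chi_5*chi_3, chi_2> = (1/12)[1*(2)*conj(1) + 1*(2)*conj(1) + 2*(-1)*conj(1) + 2*(-1)*conj(1) + 3*(0)*conj(-1) + 3*(0)*conj(-1)]
      = (1/12)[(2) + (2) + (-2) + (-2) + (0) + (0)] = 0/12 = 0
  <chi_5*chi_3, chi_3> = (1/12)[1*(2)*conj(1) + 1*(2)*conj(-1) + 2*(-1)*conj(-1) + 2*(-1)*conj(1) + 3*(0)*conj(1) + 3*(0)*conj(-1)]
      = (1/12)[(2) + (-2) + (2) + (-2) + (0) + (0)] = 0/12 = 0
  <chi_5*chi_3, chi_4> = (1/12)[1*(2)*conj(1) + 1*(2)*conj(-1) + 2*(-1)*conj(-1) + 2*(-1)*conj(1) + 3*(0)*conj(-1) + 3*(0)*conj(1)]
      = (1/12)[(2) + (-2) + (2) + (-2) + (0) + (0)] = 0/12 = 0
  <chi_5*chi_3, chi_5> = (1/12)[1*(2)*conj(2) + 1*(2)*conj(-2) + 2*(-1)*conj(1) + 2*(-1)*conj(-1) + 3*(0)*conj(0) + 3*(0)*conj(0)]
      = (1/12)[(4) + (-4) + (-2) + (2) + (0) + (0)] = 0/12 = 0
  <chi_5*chi_3, chi_6> = (1/12)[1*(2)*conj(2) + 1*(2)*conj(2) + 2*(-1)*conj(-1) + 2*(-1)*conj(-1) + 3*(0)*conj(0) + 3*(0)*conj(0)]
      = (1/12)[(4) + (4) + (2) + (2) + (0) + (0)] = 12/12 = 1
Hence the multiplicities are chi_6: 1. Dimension check: dim(chi_5)*dim(chi_3) = 2*1 = 2 and sum (mult * dim) = 1*2 = 2.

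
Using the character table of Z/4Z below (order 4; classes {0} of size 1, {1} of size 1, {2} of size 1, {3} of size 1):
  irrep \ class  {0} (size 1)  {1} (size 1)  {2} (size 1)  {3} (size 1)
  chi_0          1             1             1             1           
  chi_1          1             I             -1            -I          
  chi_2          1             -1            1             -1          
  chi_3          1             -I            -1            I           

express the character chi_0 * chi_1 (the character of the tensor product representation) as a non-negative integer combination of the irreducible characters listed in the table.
chi_0 tensor chi_1 = chi_1 (all other irreducibles have multiplicity 0).

Working: The character of a tensor product is the pointwise product (chi_0 * chi_1)(C) = chi_0(C) * chi_1(C):
  {0}: (1)*(1), {1}: (1)*(I), {2}: (1)*(-1), {3}: (1)*(-I)
so (chi_0 * chi_1) takes values
  {0} -> 1, {1} -> I, {2} -> -1, {3} -> -I.
Now take the inner product of this character with each irreducible chi from the table, <chi_0*chi_1, chi> = (1/4) sum_C |C| (chi_0*chi_1)(C) conj(chi(C)):
  <chi_0*chi_1, chi_0> = (1/4)[1*(1)*conj(1) + 1*(I)*conj(1) + 1*(-1)*conj(1) + 1*(-I)*conj(1)]
      = (1/4)[(1) + (I) + (-1) + (-I)] = 0/4 = 0
  <chi_0*chi_1, chi_1> = (1/4)[1*(1)*conj(1) + 1*(I)*conj(I) + 1*(-1)*conj(-1) + 1*(-I)*conj(-I)]
      = (1/4)[(1) + (1) + (1) + (1)] = 4/4 = 1
  <chi_0*chi_1, chi_2> = (1/4)[1*(1)*conj(1) + 1*(I)*conj(-1) + 1*(-1)*conj(1) + 1*(-I)*conj(-1)]
      = (1/4)[(1) + (-I) + (-1) + (I)] = 0/4 = 0
  <chi_0*chi_1, chi_3> = (1/4)[1*(1)*conj(1) + 1*(I)*conj(-I) + 1*(-1)*conj(-1) + 1*(-I)*conj(I)]
      = (1/4)[(1) + (-1) + (1) + (-1)] = 0/4 = 0
(Exp terms are combined using exp(i*s)*conj(exp(i*t)) = exp(i*(s-t)), and sums of them are collapsed using the identity that for every m > 1 the m distinct m-th roots of unity sum to 0, e.g. 1 + exp(2*I*pi/3) + exp(-2*I*pi/3) = 0.)
Hence the multiplicities are chi_1: 1. Dimension check: dim(chi_0)*dim(chi_1) = 1*1 = 1 and sum (mult * dim) = 1*1 = 1.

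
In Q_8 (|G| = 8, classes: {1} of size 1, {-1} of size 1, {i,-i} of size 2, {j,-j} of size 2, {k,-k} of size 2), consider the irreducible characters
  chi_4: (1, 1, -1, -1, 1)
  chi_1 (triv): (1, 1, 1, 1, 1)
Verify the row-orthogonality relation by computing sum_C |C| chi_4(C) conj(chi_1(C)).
Sum = 0; so <chi_4, chi_1> = 0 (distinct irreducibles are orthogonal).

Justification: Compute term by term over conjugacy classes (|C| * chi_4(C) * conj(chi_1(C))):
  1*(1)*conj(1) + 1*(1)*conj(1) + 2*(-1)*conj(1) + 2*(-1)*conj(1) + 2*(1)*conj(1)
  = (1) + (1) + (-2) + (-2) + (2)
  = 0.
Dividing by |G| = 8 gives 0/8 = 0, matching the row-orthogonality relation <chi_4, chi_1> = [chi_4 = chi_1].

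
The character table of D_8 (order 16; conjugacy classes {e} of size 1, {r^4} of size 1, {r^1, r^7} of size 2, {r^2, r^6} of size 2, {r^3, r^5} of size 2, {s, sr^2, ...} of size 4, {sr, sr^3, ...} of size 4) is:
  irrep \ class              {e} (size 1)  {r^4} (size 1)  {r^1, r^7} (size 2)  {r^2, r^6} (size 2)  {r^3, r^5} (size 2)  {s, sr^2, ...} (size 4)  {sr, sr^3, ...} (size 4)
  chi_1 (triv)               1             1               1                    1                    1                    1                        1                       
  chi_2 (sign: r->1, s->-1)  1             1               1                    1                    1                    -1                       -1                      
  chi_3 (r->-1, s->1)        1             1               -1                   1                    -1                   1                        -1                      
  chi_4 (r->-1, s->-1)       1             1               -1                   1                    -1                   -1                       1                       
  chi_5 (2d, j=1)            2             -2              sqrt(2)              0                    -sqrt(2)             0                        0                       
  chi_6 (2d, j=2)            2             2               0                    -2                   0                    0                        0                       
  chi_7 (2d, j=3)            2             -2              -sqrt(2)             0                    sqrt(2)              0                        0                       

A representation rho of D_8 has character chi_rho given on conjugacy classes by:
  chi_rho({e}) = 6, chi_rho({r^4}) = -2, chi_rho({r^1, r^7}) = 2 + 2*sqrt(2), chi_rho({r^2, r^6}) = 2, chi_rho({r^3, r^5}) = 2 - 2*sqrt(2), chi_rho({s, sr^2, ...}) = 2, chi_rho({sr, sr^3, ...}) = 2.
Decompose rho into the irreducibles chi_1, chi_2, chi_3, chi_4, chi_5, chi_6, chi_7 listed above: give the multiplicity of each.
Multiplicities: chi_1: 2, chi_2: 0, chi_3: 0, chi_4: 0, chi_5: 2, chi_6: 0, chi_7: 0.

Solution. Use <chi_rho, chi> = (1/|G|) sum_C |C| * chi_rho(C) * conj(chi(C)) with |G| = 16 for each irreducible chi in the table:
  <chi_rho, chi_1> = (1/16)[1*(6)*conj(1) + 1*(-2)*conj(1) + 2*(2 + 2*sqrt(2))*conj(1) + 2*(2)*conj(1) + 2*(2 - 2*sqrt(2))*conj(1) + 4*(2)*conj(1) + 4*(2)*conj(1)]
      = (1/16)[(6) + (-2) + (4 + 4*sqrt(2)) + (4) + (4 - 4*sqrt(2)) + (8) + (8)] = 32/16 = 2
  <chi_rho, chi_2> = (1/16)[1*(6)*conj(1) + 1*(-2)*conj(1) + 2*(2 + 2*sqrt(2))*conj(1) + 2*(2)*conj(1) + 2*(2 - 2*sqrt(2))*conj(1) + 4*(2)*conj(-1) + 4*(2)*conj(-1)]
      = (1/16)[(6) + (-2) + (4 + 4*sqrt(2)) + (4) + (4 - 4*sqrt(2)) + (-8) + (-8)] = 0/16 = 0
  <chi_rho, chi_3> = (1/16)[1*(6)*conj(1) + 1*(-2)*conj(1) + 2*(2 + 2*sqrt(2))*conj(-1) + 2*(2)*conj(1) + 2*(2 - 2*sqrt(2))*conj(-1) + 4*(2)*conj(1) + 4*(2)*conj(-1)]
      = (1/16)[(6) + (-2) + (-4*sqrt(2) - 4) + (4) + (-4 + 4*sqrt(2)) + (8) + (-8)] = 0/16 = 0
  <chi_rho, chi_4> = (1/16)[1*(6)*conj(1) + 1*(-2)*conj(1) + 2*(2 + 2*sqrt(2))*conj(-1) + 2*(2)*conj(1) + 2*(2 - 2*sqrt(2))*conj(-1) + 4*(2)*conj(-1) + 4*(2)*conj(1)]
      = (1/16)[(6) + (-2) + (-4*sqrt(2) - 4) + (4) + (-4 + 4*sqrt(2)) + (-8) + (8)] = 0/16 = 0
  <chi_rho, chi_5> = (1/16)[1*(6)*conj(2) + 1*(-2)*conj(-2) + 2*(2 + 2*sqrt(2))*conj(sqrt(2)) + 2*(2)*conj(0) + 2*(2 - 2*sqrt(2))*conj(-sqrt(2)) + 4*(2)*conj(0) + 4*(2)*conj(0)]
      = (1/16)[(12) + (4) + (4*sqrt(2) + 8) + (0) + (8 - 4*sqrt(2)) + (0) + (0)] = 32/16 = 2
  <chi_rho, chi_6> = (1/16)[1*(6)*conj(2) + 1*(-2)*conj(2) + 2*(2 + 2*sqrt(2))*conj(0) + 2*(2)*conj(-2) + 2*(2 - 2*sqrt(2))*conj(0) + 4*(2)*conj(0) + 4*(2)*conj(0)]
      = (1/16)[(12) + (-4) + (0) + (-8) + (0) + (0) + (0)] = 0/16 = 0
  <chi_rho, chi_7> = (1/16)[1*(6)*conj(2) + 1*(-2)*conj(-2) + 2*(2 + 2*sqrt(2))*conj(-sqrt(2)) + 2*(2)*conj(0) + 2*(2 - 2*sqrt(2))*conj(sqrt(2)) + 4*(2)*conj(0) + 4*(2)*conj(0)]
      = (1/16)[(12) + (4) + (-8 - 4*sqrt(2)) + (0) + (-8 + 4*sqrt(2)) + (0) + (0)] = 0/16 = 0
Dimension check: dim(rho) = sum (mult * dim) = 2*1 + 0*1 + 0*1 + 0*1 + 2*2 + 0*2 + 0*2 = 6 = chi_rho(e) = 6.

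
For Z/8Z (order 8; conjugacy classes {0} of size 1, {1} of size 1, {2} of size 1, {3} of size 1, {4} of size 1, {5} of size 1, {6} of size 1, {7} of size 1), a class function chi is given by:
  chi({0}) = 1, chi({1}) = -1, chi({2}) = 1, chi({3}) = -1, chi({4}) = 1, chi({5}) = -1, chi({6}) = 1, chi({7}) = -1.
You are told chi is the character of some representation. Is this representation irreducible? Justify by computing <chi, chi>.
Irreducible: <chi, chi> = 1.

Why: <chi, chi> = (1/|G|) sum_C |C| * |chi(C)|^2 = (1/8)[1*|1|^2 + 1*|-1|^2 + 1*|1|^2 + 1*|-1|^2 + 1*|1|^2 + 1*|-1|^2 + 1*|1|^2 + 1*|-1|^2]
  = (1/8)[(1) + (1) + (1) + (1) + (1) + (1) + (1) + (1)] = 8/8 = 1.
(Exp terms are combined using exp(i*s)*conj(exp(i*t)) = exp(i*(s-t)), and sums of them are collapsed using the identity that for every m > 1 the m distinct m-th roots of unity sum to 0, e.g. 1 + exp(2*I*pi/3) + exp(-2*I*pi/3) = 0.)
A character is irreducible iff <chi, chi> = 1, so this representation is irreducible.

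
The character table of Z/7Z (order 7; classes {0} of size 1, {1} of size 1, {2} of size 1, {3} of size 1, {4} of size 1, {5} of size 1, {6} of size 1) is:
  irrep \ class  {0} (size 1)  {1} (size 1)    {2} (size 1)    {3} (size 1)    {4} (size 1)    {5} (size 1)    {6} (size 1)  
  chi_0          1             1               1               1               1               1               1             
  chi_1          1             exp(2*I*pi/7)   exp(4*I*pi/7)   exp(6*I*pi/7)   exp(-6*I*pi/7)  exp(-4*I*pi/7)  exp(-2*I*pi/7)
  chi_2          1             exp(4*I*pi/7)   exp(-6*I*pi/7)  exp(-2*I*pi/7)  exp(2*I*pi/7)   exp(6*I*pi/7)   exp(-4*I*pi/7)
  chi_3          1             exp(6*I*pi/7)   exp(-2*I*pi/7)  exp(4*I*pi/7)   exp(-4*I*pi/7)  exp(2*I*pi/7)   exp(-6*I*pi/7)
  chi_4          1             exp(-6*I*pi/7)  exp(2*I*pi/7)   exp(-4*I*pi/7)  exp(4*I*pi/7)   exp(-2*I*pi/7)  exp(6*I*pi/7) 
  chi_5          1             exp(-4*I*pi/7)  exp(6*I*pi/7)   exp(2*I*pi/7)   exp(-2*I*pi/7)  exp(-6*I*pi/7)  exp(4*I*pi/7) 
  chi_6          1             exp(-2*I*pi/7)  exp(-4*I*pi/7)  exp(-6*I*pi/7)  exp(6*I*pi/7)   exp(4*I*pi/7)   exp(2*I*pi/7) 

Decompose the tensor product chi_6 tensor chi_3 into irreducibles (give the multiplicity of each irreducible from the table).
chi_6 tensor chi_3 = chi_2 (all other irreducibles have multiplicity 0).

Solution. The character of a tensor product is the pointwise product (chi_6 * chi_3)(C) = chi_6(C) * chi_3(C):
  {0}: (1)*(1), {1}: (exp(-2*I*pi/7))*(exp(6*I*pi/7)), {2}: (exp(-4*I*pi/7))*(exp(-2*I*pi/7)), {3}: (exp(-6*I*pi/7))*(exp(4*I*pi/7)), {4}: (exp(6*I*pi/7))*(exp(-4*I*pi/7)), {5}: (exp(4*I*pi/7))*(exp(2*I*pi/7)), {6}: (exp(2*I*pi/7))*(exp(-6*I*pi/7))
so (chi_6 * chi_3) takes values
  {0} -> 1, {1} -> exp(4*I*pi/7), {2} -> exp(-6*I*pi/7), {3} -> exp(-2*I*pi/7), {4} -> exp(2*I*pi/7), {5} -> exp(6*I*pi/7), {6} -> exp(-4*I*pi/7).
Now take the inner product of this character with each irreducible chi from the table, <chi_6*chi_3, chi> = (1/7) sum_C |C| (chi_6*chi_3)(C) conj(chi(C)):
  <chi_6*chi_3, chi_0> = (1/7)[1*(1)*conj(1) + 1*(exp(4*I*pi/7))*conj(1) + 1*(exp(-6*I*pi/7))*conj(1) + 1*(exp(-2*I*pi/7))*conj(1) + 1*(exp(2*I*pi/7))*conj(1) + 1*(exp(6*I*pi/7))*conj(1) + 1*(exp(-4*I*pi/7))*conj(1)]
      = (1/7)[(1) + (exp(4*I*pi/7)) + (exp(-6*I*pi/7)) + (exp(-2*I*pi/7)) + (exp(2*I*pi/7)) + (exp(6*I*pi/7)) + (exp(-4*I*pi/7))] = 0/7 = 0
  <chi_6*chi_3, chi_1> = (1/7)[1*(1)*conj(1) + 1*(exp(4*I*pi/7))*conj(exp(2*I*pi/7)) + 1*(exp(-6*I*pi/7))*conj(exp(4*I*pi/7)) + 1*(exp(-2*I*pi/7))*conj(exp(6*I*pi/7)) + 1*(exp(2*I*pi/7))*conj(exp(-6*I*pi/7)) + 1*(exp(6*I*pi/7))*conj(exp(-4*I*pi/7)) + 1*(exp(-4*I*pi/7))*conj(exp(-2*I*pi/7))]
      = (1/7)[(1) + (exp(2*I*pi/7)) + (exp(4*I*pi/7)) + (exp(6*I*pi/7)) + (exp(-6*I*pi/7)) + (exp(-4*I*pi/7)) + (exp(-2*I*pi/7))] = 0/7 = 0
  <chi_6*chi_3, chi_2> = (1/7)[1*(1)*conj(1) + 1*(exp(4*I*pi/7))*conj(exp(4*I*pi/7)) + 1*(exp(-6*I*pi/7))*conj(exp(-6*I*pi/7)) + 1*(exp(-2*I*pi/7))*conj(exp(-2*I*pi/7)) + 1*(exp(2*I*pi/7))*conj(exp(2*I*pi/7)) + 1*(exp(6*I*pi/7))*conj(exp(6*I*pi/7)) + 1*(exp(-4*I*pi/7))*conj(exp(-4*I*pi/7))]
      = (1/7)[(1) + (1) + (1) + (1) + (1) + (1) + (1)] = 7/7 = 1
  <chi_6*chi_3, chi_3> = (1/7)[1*(1)*conj(1) + 1*(exp(4*I*pi/7))*conj(exp(6*I*pi/7)) + 1*(exp(-6*I*pi/7))*conj(exp(-2*I*pi/7)) + 1*(exp(-2*I*pi/7))*conj(exp(4*I*pi/7)) + 1*(exp(2*I*pi/7))*conj(exp(-4*I*pi/7)) + 1*(exp(6*I*pi/7))*conj(exp(2*I*pi/7)) + 1*(exp(-4*I*pi/7))*conj(exp(-6*I*pi/7))]
      = (1/7)[(1) + (exp(-2*I*pi/7)) + (exp(-4*I*pi/7)) + (exp(-6*I*pi/7)) + (exp(6*I*pi/7)) + (exp(4*I*pi/7)) + (exp(2*I*pi/7))] = 0/7 = 0
  <chi_6*chi_3, chi_4> = (1/7)[1*(1)*conj(1) + 1*(exp(4*I*pi/7))*conj(exp(-6*I*pi/7)) + 1*(exp(-6*I*pi/7))*conj(exp(2*I*pi/7)) + 1*(exp(-2*I*pi/7))*conj(exp(-4*I*pi/7)) + 1*(exp(2*I*pi/7))*conj(exp(4*I*pi/7)) + 1*(exp(6*I*pi/7))*conj(exp(-2*I*pi/7)) + 1*(exp(-4*I*pi/7))*conj(exp(6*I*pi/7))]
      = (1/7)[(1) + (exp(-4*I*pi/7)) + (exp(6*I*pi/7)) + (exp(2*I*pi/7)) + (exp(-2*I*pi/7)) + (exp(-6*I*pi/7)) + (exp(4*I*pi/7))] = 0/7 = 0
  <chi_6*chi_3, chi_5> = (1/7)[1*(1)*conj(1) + 1*(exp(4*I*pi/7))*conj(exp(-4*I*pi/7)) + 1*(exp(-6*I*pi/7))*conj(exp(6*I*pi/7)) + 1*(exp(-2*I*pi/7))*conj(exp(2*I*pi/7)) + 1*(exp(2*I*pi/7))*conj(exp(-2*I*pi/7)) + 1*(exp(6*I*pi/7))*conj(exp(-6*I*pi/7)) + 1*(exp(-4*I*pi/7))*conj(exp(4*I*pi/7))]
      = (1/7)[(1) + (exp(-6*I*pi/7)) + (exp(2*I*pi/7)) + (exp(-4*I*pi/7)) + (exp(4*I*pi/7)) + (exp(-2*I*pi/7)) + (exp(6*I*pi/7))] = 0/7 = 0
  <chi_6*chi_3, chi_6> = (1/7)[1*(1)*conj(1) + 1*(exp(4*I*pi/7))*conj(exp(-2*I*pi/7)) + 1*(exp(-6*I*pi/7))*conj(exp(-4*I*pi/7)) + 1*(exp(-2*I*pi/7))*conj(exp(-6*I*pi/7)) + 1*(exp(2*I*pi/7))*conj(exp(6*I*pi/7)) + 1*(exp(6*I*pi/7))*conj(exp(4*I*pi/7)) + 1*(exp(-4*I*pi/7))*conj(exp(2*I*pi/7))]
      = (1/7)[(1) + (exp(6*I*pi/7)) + (exp(-2*I*pi/7)) + (exp(4*I*pi/7)) + (exp(-4*I*pi/7)) + (exp(2*I*pi/7)) + (exp(-6*I*pi/7))] = 0/7 = 0
(Exp terms are combined using exp(i*s)*conj(exp(i*t)) = exp(i*(s-t)), and sums of them are collapsed using the identity that for every m > 1 the m distinct m-th roots of unity sum to 0, e.g. 1 + exp(2*I*pi/3) + exp(-2*I*pi/3) = 0.)
Hence the multiplicities are chi_2: 1. Dimension check: dim(chi_6)*dim(chi_3) = 1*1 = 1 and sum (mult * dim) = 1*1 = 1.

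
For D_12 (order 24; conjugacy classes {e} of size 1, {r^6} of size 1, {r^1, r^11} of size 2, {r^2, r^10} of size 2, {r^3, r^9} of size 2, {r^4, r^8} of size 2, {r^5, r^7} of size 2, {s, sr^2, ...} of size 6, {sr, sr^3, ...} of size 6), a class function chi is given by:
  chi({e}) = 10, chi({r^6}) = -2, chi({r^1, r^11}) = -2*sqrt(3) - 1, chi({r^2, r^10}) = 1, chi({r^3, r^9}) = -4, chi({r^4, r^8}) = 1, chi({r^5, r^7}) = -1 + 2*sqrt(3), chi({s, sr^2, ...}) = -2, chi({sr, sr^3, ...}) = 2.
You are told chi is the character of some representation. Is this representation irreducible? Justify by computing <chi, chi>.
Not irreducible (reducible): <chi, chi> = 10 > 1.

Details: <chi, chi> = (1/|G|) sum_C |C| * |chi(C)|^2 = (1/24)[1*|10|^2 + 1*|-2|^2 + 2*|-2*sqrt(3) - 1|^2 + 2*|1|^2 + 2*|-4|^2 + 2*|1|^2 + 2*|-1 + 2*sqrt(3)|^2 + 6*|-2|^2 + 6*|2|^2]
  = (1/24)[(100) + (4) + (8*sqrt(3) + 26) + (2) + (32) + (2) + (26 - 8*sqrt(3)) + (24) + (24)] = 240/24 = 10.
A character is irreducible iff <chi, chi> = 1, so this representation is reducible.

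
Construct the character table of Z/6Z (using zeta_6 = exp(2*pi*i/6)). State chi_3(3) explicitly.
Character table of Z/6Z (irreps indexed chi_0,...,chi_5 with chi_k(m) = zeta_6^(k*m), zeta_6 = exp(2*pi*i/6)):
  irrep \ class  {0} (size 1)  {1} (size 1)    {2} (size 1)    {3} (size 1)  {4} (size 1)    {5} (size 1)  
  chi_0          1             1               1               1             1               1             
  chi_1          1             exp(I*pi/3)     exp(2*I*pi/3)   -1            exp(-2*I*pi/3)  exp(-I*pi/3)  
  chi_2          1             exp(2*I*pi/3)   exp(-2*I*pi/3)  1             exp(2*I*pi/3)   exp(-2*I*pi/3)
  chi_3          1             -1              1               -1            1               -1            
  chi_4          1             exp(-2*I*pi/3)  exp(2*I*pi/3)   1             exp(-2*I*pi/3)  exp(2*I*pi/3) 
  chi_5          1             exp(-I*pi/3)    exp(-2*I*pi/3)  -1            exp(2*I*pi/3)   exp(I*pi/3)   

Spot check: chi_3(3) = zeta_6^(3*3) = zeta_6^9 = -1.

Details: Z/6Z is abelian, so all 6 irreducible complex representations are 1-dimensional. They are given by chi_k(m) = zeta_6^(k*m) for k = 0,...,5. Row orthogonality: sum_m chi_k(m) conj(chi_l(m)) = 6 * [k = l].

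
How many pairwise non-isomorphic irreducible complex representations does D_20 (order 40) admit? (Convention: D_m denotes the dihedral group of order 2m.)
13

Working: The number of irreducible complex representations of a finite group equals its number of conjugacy classes. D_20 has 13 conjugacy classes (n/2 + 3 for n even), so D_20 (order 40) has exactly 13 irreducible complex representations.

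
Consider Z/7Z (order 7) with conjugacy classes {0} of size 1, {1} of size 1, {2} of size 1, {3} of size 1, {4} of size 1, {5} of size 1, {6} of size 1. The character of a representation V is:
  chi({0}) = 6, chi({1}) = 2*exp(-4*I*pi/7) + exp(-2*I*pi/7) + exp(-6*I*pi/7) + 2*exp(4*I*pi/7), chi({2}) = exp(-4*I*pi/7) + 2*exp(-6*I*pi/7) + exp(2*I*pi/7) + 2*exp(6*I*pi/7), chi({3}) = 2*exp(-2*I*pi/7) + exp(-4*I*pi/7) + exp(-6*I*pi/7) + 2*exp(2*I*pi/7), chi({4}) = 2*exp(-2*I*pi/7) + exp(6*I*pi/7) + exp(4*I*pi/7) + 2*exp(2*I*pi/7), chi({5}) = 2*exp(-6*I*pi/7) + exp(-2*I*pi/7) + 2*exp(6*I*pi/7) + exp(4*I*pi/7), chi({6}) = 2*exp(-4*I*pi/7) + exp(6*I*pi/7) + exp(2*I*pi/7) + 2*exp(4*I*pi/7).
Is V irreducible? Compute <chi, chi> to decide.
Not irreducible (reducible): <chi, chi> = 10 > 1.

Justification: <chi, chi> = (1/|G|) sum_C |C| * |chi(C)|^2 = (1/7)[1*|6|^2 + 1*|2*exp(-4*I*pi/7) + exp(-2*I*pi/7) + exp(-6*I*pi/7) + 2*exp(4*I*pi/7)|^2 + 1*|exp(-4*I*pi/7) + 2*exp(-6*I*pi/7) + exp(2*I*pi/7) + 2*exp(6*I*pi/7)|^2 + 1*|2*exp(-2*I*pi/7) + exp(-4*I*pi/7) + exp(-6*I*pi/7) + 2*exp(2*I*pi/7)|^2 + 1*|2*exp(-2*I*pi/7) + exp(6*I*pi/7) + exp(4*I*pi/7) + 2*exp(2*I*pi/7)|^2 + 1*|2*exp(-6*I*pi/7) + exp(-2*I*pi/7) + 2*exp(6*I*pi/7) + exp(4*I*pi/7)|^2 + 1*|2*exp(-4*I*pi/7) + exp(6*I*pi/7) + exp(2*I*pi/7) + 2*exp(4*I*pi/7)|^2]
  = (1/7)[(36) + (10 + 4*exp(-2*I*pi/7) + 3*exp(-4*I*pi/7) + 6*exp(-6*I*pi/7) + 6*exp(6*I*pi/7) + 3*exp(4*I*pi/7) + 4*exp(2*I*pi/7)) + (10 + 6*exp(-2*I*pi/7) + 4*exp(-4*I*pi/7) + 3*exp(-6*I*pi/7) + 3*exp(6*I*pi/7) + 4*exp(4*I*pi/7) + 6*exp(2*I*pi/7)) + (10 + 6*exp(-4*I*pi/7) + 3*exp(-2*I*pi/7) + 4*exp(-6*I*pi/7) + 4*exp(6*I*pi/7) + 3*exp(2*I*pi/7) + 6*exp(4*I*pi/7)) + (10 + 6*exp(-4*I*pi/7) + 3*exp(-2*I*pi/7) + 4*exp(-6*I*pi/7) + 4*exp(6*I*pi/7) + 3*exp(2*I*pi/7) + 6*exp(4*I*pi/7)) + (10 + 6*exp(-2*I*pi/7) + 4*exp(-4*I*pi/7) + 3*exp(-6*I*pi/7) + 3*exp(6*I*pi/7) + 4*exp(4*I*pi/7) + 6*exp(2*I*pi/7)) + (10 + 4*exp(-2*I*pi/7) + 3*exp(-4*I*pi/7) + 6*exp(-6*I*pi/7) + 6*exp(6*I*pi/7) + 3*exp(4*I*pi/7) + 4*exp(2*I*pi/7))] = 70/7 = 10.
(Exp terms are combined using exp(i*s)*conj(exp(i*t)) = exp(i*(s-t)), and sums of them are collapsed using the identity that for every m > 1 the m distinct m-th roots of unity sum to 0, e.g. 1 + exp(2*I*pi/3) + exp(-2*I*pi/3) = 0.)
A character is irreducible iff <chi, chi> = 1, so this representation is reducible.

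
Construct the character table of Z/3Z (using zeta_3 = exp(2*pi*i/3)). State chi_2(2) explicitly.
Character table of Z/3Z (irreps indexed chi_0,...,chi_2 with chi_k(m) = zeta_3^(k*m), zeta_3 = exp(2*pi*i/3)):
  irrep \ class  {0} (size 1)  {1} (size 1)    {2} (size 1)  
  chi_0          1             1               1             
  chi_1          1             exp(2*I*pi/3)   exp(-2*I*pi/3)
  chi_2          1             exp(-2*I*pi/3)  exp(2*I*pi/3) 

Spot check: chi_2(2) = zeta_3^(2*2) = zeta_3^4 = exp(2*I*pi/3).

Explanation: Z/3Z is abelian, so all 3 irreducible complex representations are 1-dimensional. They are given by chi_k(m) = zeta_3^(k*m) for k = 0,...,2. Row orthogonality: sum_m chi_k(m) conj(chi_l(m)) = 3 * [k = l].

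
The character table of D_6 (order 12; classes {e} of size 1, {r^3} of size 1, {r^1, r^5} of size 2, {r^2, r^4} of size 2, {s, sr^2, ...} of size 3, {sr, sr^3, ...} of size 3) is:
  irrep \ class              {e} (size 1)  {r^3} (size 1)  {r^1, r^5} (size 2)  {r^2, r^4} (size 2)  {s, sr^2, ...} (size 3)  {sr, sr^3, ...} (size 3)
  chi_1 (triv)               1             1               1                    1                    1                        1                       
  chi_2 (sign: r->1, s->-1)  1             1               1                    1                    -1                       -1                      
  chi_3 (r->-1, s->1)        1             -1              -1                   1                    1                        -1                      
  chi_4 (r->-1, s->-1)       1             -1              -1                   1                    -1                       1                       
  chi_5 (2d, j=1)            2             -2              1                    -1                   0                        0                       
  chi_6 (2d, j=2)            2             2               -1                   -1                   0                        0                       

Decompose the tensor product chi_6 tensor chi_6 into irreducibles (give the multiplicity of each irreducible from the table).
chi_6 tensor chi_6 = chi_1 + chi_2 + chi_6 (all other irreducibles have multiplicity 0).

Argument: The character of a tensor product is the pointwise product (chi_6 * chi_6)(C) = chi_6(C) * chi_6(C):
  {e}: (2)*(2), {r^3}: (2)*(2), {r^1, r^5}: (-1)*(-1), {r^2, r^4}: (-1)*(-1), {s, sr^2, ...}: (0)*(0), {sr, sr^3, ...}: (0)*(0)
so (chi_6 * chi_6) takes values
  {e} -> 4, {r^3} -> 4, {r^1, r^5} -> 1, {r^2, r^4} -> 1, {s, sr^2, ...} -> 0, {sr, sr^3, ...} -> 0.
Now take the inner product of this character with each irreducible chi from the table, <chi_6*chi_6, chi> = (1/12) sum_C |C| (chi_6*chi_6)(C) conj(chi(C)):
  <chi_6*chi_6, chi_1> = (1/12)[1*(4)*conj(1) + 1*(4)*conj(1) + 2*(1)*conj(1) + 2*(1)*conj(1) + 3*(0)*conj(1) + 3*(0)*conj(1)]
      = (1/12)[(4) + (4) + (2) + (2) + (0) + (0)] = 12/12 = 1
  <chi_6*chi_6, chi_2> = (1/12)[1*(4)*conj(1) + 1*(4)*conj(1) + 2*(1)*conj(1) + 2*(1)*conj(1) + 3*(0)*conj(-1) + 3*(0)*conj(-1)]
      = (1/12)[(4) + (4) + (2) + (2) + (0) + (0)] = 12/12 = 1
  <chi_6*chi_6, chi_3> = (1/12)[1*(4)*conj(1) + 1*(4)*conj(-1) + 2*(1)*conj(-1) + 2*(1)*conj(1) + 3*(0)*conj(1) + 3*(0)*conj(-1)]
      = (1/12)[(4) + (-4) + (-2) + (2) + (0) + (0)] = 0/12 = 0
  <chi_6*chi_6, chi_4> = (1/12)[1*(4)*conj(1) + 1*(4)*conj(-1) + 2*(1)*conj(-1) + 2*(1)*conj(1) + 3*(0)*conj(-1) + 3*(0)*conj(1)]
      = (1/12)[(4) + (-4) + (-2) + (2) + (0) + (0)] = 0/12 = 0
  <chi_6*chi_6, chi_5> = (1/12)[1*(4)*conj(2) + 1*(4)*conj(-2) + 2*(1)*conj(1) + 2*(1)*conj(-1) + 3*(0)*conj(0) + 3*(0)*conj(0)]
      = (1/12)[(8) + (-8) + (2) + (-2) + (0) + (0)] = 0/12 = 0
  <chi_6*chi_6, chi_6> = (1/12)[1*(4)*conj(2) + 1*(4)*conj(2) + 2*(1)*conj(-1) + 2*(1)*conj(-1) + 3*(0)*conj(0) + 3*(0)*conj(0)]
      = (1/12)[(8) + (8) + (-2) + (-2) + (0) + (0)] = 12/12 = 1
Hence the multiplicities are chi_1: 1, chi_2: 1, chi_6: 1. Dimension check: dim(chi_6)*dim(chi_6) = 2*2 = 4 and sum (mult * dim) = 1*1 + 1*1 + 1*2 = 4.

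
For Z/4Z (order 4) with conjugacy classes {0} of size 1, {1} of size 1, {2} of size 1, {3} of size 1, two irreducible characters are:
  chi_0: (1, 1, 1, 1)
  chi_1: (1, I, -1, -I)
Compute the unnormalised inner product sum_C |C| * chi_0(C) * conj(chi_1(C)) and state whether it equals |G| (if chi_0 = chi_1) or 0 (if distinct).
Sum = 0; so <chi_0, chi_1> = 0 (distinct irreducibles are orthogonal).

Solution. Compute term by term over conjugacy classes (|C| * chi_0(C) * conj(chi_1(C))):
  1*(1)*conj(1) + 1*(1)*conj(I) + 1*(1)*conj(-1) + 1*(1)*conj(-I)
  = (1) + (-I) + (-1) + (I)
  = 0.
(Exp terms are combined using exp(i*s)*conj(exp(i*t)) = exp(i*(s-t)), and sums of them are collapsed using the identity that for every m > 1 the m distinct m-th roots of unity sum to 0, e.g. 1 + exp(2*I*pi/3) + exp(-2*I*pi/3) = 0.)
Dividing by |G| = 4 gives 0/4 = 0, matching the row-orthogonality relation <chi_0, chi_1> = [chi_0 = chi_1].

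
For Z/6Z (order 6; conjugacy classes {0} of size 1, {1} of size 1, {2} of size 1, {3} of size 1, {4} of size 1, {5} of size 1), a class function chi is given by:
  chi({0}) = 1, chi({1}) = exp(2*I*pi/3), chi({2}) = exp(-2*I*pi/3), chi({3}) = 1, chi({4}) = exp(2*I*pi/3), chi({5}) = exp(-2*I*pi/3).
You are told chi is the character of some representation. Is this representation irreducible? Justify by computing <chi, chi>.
Irreducible: <chi, chi> = 1.

Derivation: <chi, chi> = (1/|G|) sum_C |C| * |chi(C)|^2 = (1/6)[1*|1|^2 + 1*|exp(2*I*pi/3)|^2 + 1*|exp(-2*I*pi/3)|^2 + 1*|1|^2 + 1*|exp(2*I*pi/3)|^2 + 1*|exp(-2*I*pi/3)|^2]
  = (1/6)[(1) + (1) + (1) + (1) + (1) + (1)] = 6/6 = 1.
(Exp terms are combined using exp(i*s)*conj(exp(i*t)) = exp(i*(s-t)), and sums of them are collapsed using the identity that for every m > 1 the m distinct m-th roots of unity sum to 0, e.g. 1 + exp(2*I*pi/3) + exp(-2*I*pi/3) = 0.)
A character is irreducible iff <chi, chi> = 1, so this representation is irreducible.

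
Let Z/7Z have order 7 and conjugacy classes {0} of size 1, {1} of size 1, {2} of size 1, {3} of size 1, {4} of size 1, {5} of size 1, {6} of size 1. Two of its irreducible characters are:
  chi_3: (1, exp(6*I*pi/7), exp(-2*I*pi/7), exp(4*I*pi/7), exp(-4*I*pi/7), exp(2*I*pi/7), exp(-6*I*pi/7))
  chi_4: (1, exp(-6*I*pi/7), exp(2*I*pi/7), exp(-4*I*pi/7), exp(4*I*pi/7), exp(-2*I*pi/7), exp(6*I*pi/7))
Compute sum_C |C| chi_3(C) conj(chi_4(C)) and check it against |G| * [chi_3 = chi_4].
Sum = 0; so <chi_3, chi_4> = 0 (distinct irreducibles are orthogonal).

Reasoning: Compute term by term over conjugacy classes (|C| * chi_3(C) * conj(chi_4(C))):
  1*(1)*conj(1) + 1*(exp(6*I*pi/7))*conj(exp(-6*I*pi/7)) + 1*(exp(-2*I*pi/7))*conj(exp(2*I*pi/7)) + 1*(exp(4*I*pi/7))*conj(exp(-4*I*pi/7)) + 1*(exp(-4*I*pi/7))*conj(exp(4*I*pi/7)) + 1*(exp(2*I*pi/7))*conj(exp(-2*I*pi/7)) + 1*(exp(-6*I*pi/7))*conj(exp(6*I*pi/7))
  = (1) + (exp(-2*I*pi/7)) + (exp(-4*I*pi/7)) + (exp(-6*I*pi/7)) + (exp(6*I*pi/7)) + (exp(4*I*pi/7)) + (exp(2*I*pi/7))
  = 0.
(Exp terms are combined using exp(i*s)*conj(exp(i*t)) = exp(i*(s-t)), and sums of them are collapsed using the identity that for every m > 1 the m distinct m-th roots of unity sum to 0, e.g. 1 + exp(2*I*pi/3) + exp(-2*I*pi/3) = 0.)
Dividing by |G| = 7 gives 0/7 = 0, matching the row-orthogonality relation <chi_3, chi_4> = [chi_3 = chi_4].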